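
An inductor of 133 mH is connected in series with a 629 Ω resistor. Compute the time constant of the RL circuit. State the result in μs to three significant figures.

τ ≈ 211 μs

τ = L/R = (0.133 H)/(629 Ω) = 2.114×10^-4 s.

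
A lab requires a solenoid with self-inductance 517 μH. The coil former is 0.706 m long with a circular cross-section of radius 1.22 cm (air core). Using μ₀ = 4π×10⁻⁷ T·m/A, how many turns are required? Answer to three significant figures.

N ≈ 788 turns

A = πr² = π(1.220×10^-2 m)² = 4.676×10^-4 m².
From L = μ₀N²A/ℓ, N = √(Lℓ / (μ₀A)).
N = √[(5.170×10^-4)(0.706) / ((4π×10⁻⁷)×4.676×10^-4)] = √(6.212×10^5) ≈ 788.1.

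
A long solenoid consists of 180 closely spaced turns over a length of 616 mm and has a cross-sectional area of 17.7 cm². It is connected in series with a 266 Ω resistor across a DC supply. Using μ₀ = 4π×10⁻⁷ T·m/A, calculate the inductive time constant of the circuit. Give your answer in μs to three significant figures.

A = 17.7 cm² = 1.770×10^-3 m².
L = μ₀N²A/ℓ = (4π×10⁻⁷)(180)²(1.770×10^-3)/(0.616) = 1.170×10^-4 H.
τ = L/R = (1.170×10^-4)/(266) = 4.398×10^-7 s.

τ ≈ 0.440 μs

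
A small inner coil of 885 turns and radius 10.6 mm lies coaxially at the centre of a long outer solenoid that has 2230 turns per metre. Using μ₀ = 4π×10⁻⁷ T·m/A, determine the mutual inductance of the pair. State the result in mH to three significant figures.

M ≈ 0.875 mH

The outer solenoid produces a uniform field B₁ = μ₀n₁I₁ across the inner coil,
so the flux linkage is N₂Φ = N₂B₁A₂ = μ₀n₁N₂A₂·I₁, giving M = μ₀n₁N₂A₂.
A₂ = πr² = π(1.060×10^-2 m)² = 3.530×10^-4 m².
M = (4π×10⁻⁷)(2230)(885)(3.530×10^-4) = 8.754×10^-4 H.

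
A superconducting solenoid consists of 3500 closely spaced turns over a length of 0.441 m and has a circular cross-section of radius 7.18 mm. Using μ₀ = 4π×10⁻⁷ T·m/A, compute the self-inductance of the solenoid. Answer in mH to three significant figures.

L ≈ 5.65 mH

A = πr² = π(7.180×10^-3 m)² = 1.620×10^-4 m².
For a long solenoid, L = μ₀N²A/ℓ.
L = (4π×10⁻⁷)(3500)²(1.620×10^-4)/(0.441 m) = 5.653×10^-3 H.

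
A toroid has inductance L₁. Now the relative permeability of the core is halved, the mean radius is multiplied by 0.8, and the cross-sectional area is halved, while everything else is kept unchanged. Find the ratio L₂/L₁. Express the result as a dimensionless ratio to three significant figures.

L₂/L₁ = 0.313

For a toroid, L ∝ μᵣN²A/R.
L₂/L₁ = (0.5) × (0.8)^-1 × (0.5) = 0.313.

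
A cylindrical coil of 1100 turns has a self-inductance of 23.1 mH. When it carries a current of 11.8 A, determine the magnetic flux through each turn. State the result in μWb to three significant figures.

Φ_B ≈ 248 μWb

From L = NΦ_B/I, the flux per turn is Φ_B = LI/N.
Φ_B = (2.310×10^-2 H)(11.8 A)/1100 = 2.478×10^-4 Wb.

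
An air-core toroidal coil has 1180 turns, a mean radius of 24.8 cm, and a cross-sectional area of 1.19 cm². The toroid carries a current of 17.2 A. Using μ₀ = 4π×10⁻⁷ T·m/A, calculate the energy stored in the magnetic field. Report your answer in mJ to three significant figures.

U ≈ 19.8 mJ

L = μ₀N²A/(2πR) = (4π×10⁻⁷)(1180)²(1.190×10^-4)/(2π×0.248) = 1.336×10^-4 H.
U = ½LI² = ½(1.336×10^-4)(17.2)² = 1.977×10^-2 J.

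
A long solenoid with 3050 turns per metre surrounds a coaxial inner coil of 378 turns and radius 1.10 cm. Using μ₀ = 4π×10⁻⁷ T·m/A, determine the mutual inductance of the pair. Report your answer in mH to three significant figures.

M ≈ 0.551 mH

The outer solenoid produces a uniform field B₁ = μ₀n₁I₁ across the inner coil,
so the flux linkage is N₂Φ = N₂B₁A₂ = μ₀n₁N₂A₂·I₁, giving M = μ₀n₁N₂A₂.
A₂ = πr² = π(1.100×10^-2 m)² = 3.801×10^-4 m².
M = (4π×10⁻⁷)(3050)(378)(3.801×10^-4) = 5.507×10^-4 H.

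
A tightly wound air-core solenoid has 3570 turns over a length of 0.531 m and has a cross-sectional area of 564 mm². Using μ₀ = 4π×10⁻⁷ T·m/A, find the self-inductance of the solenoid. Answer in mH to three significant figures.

L ≈ 17.0 mH

A = 564 mm² = 5.640×10^-4 m².
For a long solenoid, L = μ₀N²A/ℓ.
L = (4π×10⁻⁷)(3570)²(5.640×10^-4)/(0.531 m) = 1.701×10^-2 H.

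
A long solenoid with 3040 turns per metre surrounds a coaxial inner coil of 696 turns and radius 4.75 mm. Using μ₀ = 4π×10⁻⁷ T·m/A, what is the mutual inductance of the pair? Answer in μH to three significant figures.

The outer solenoid produces a uniform field B₁ = μ₀n₁I₁ across the inner coil,
so the flux linkage is N₂Φ = N₂B₁A₂ = μ₀n₁N₂A₂·I₁, giving M = μ₀n₁N₂A₂.
A₂ = πr² = π(4.750×10^-3 m)² = 7.088×10^-5 m².
M = (4π×10⁻⁷)(3040)(696)(7.088×10^-5) = 1.8846×10^-4 H.

M ≈ 188 μH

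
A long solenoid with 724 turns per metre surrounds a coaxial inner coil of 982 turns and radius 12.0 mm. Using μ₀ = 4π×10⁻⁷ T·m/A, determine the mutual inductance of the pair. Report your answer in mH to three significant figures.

M ≈ 0.404 mH

The outer solenoid produces a uniform field B₁ = μ₀n₁I₁ across the inner coil,
so the flux linkage is N₂Φ = N₂B₁A₂ = μ₀n₁N₂A₂·I₁, giving M = μ₀n₁N₂A₂.
A₂ = πr² = π(1.200×10^-2 m)² = 4.524×10^-4 m².
M = (4π×10⁻⁷)(724)(982)(4.524×10^-4) = 4.042×10^-4 H.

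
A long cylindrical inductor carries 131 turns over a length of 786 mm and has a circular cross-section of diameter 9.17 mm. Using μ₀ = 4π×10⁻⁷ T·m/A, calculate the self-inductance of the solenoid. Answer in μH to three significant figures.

L ≈ 1.81 μH

A = π(d/2)² = π(4.585×10^-3 m)² = 6.604×10^-5 m².
For a long solenoid, L = μ₀N²A/ℓ.
L = (4π×10⁻⁷)(131)²(6.604×10^-5)/(0.786 m) = 1.812×10^-6 H.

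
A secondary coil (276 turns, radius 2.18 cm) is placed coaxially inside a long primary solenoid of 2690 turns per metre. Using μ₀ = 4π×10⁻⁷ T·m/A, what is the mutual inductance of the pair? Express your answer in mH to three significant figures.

The outer solenoid produces a uniform field B₁ = μ₀n₁I₁ across the inner coil,
so the flux linkage is N₂Φ = N₂B₁A₂ = μ₀n₁N₂A₂·I₁, giving M = μ₀n₁N₂A₂.
A₂ = πr² = π(2.180×10^-2 m)² = 1.493×10^-3 m².
M = (4π×10⁻⁷)(2690)(276)(1.493×10^-3) = 1.393×10^-3 H.

M ≈ 1.39 mH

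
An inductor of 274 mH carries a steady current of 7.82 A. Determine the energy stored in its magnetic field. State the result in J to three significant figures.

Stored magnetic energy: U = ½LI².
U = ½(0.274 H)(7.82 A)² = 8.378 J.

U ≈ 8.38 J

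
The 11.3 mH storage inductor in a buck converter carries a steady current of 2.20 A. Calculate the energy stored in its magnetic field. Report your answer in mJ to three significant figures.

U ≈ 27.3 mJ

Stored magnetic energy: U = ½LI².
U = ½(1.130×10^-2 H)(2.20 A)² = 2.7346×10^-2 J.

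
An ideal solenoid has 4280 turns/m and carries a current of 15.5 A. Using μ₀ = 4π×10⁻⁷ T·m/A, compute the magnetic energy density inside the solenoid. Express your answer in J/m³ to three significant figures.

B = μ₀nI = (4π×10⁻⁷)(4.280×10^3)(15.5) = 8.337×10^-2 T.
u = B²/(2μ₀) = (8.337×10^-2)²/(2×4π×10⁻⁷) = 2.765×10^3 J/m³.

u ≈ 2770 J/m³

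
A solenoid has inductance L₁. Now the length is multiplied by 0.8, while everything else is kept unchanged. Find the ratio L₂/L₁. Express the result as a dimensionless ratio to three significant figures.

For a solenoid, L ∝ μᵣN²A/ℓ.
L₂/L₁ = (0.8)^-1 = 1.25.

L₂/L₁ = 1.25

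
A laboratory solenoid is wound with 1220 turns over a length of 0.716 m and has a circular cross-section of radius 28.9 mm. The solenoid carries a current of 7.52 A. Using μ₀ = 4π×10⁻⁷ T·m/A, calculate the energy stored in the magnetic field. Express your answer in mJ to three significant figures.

A = πr² = π(2.890×10^-2 m)² = 2.624×10^-3 m².
L = μ₀N²A/ℓ = (4π×10⁻⁷)(1220)²(2.624×10^-3)/(0.716) = 6.854×10^-3 H.
U = ½LI² = ½(6.854×10^-3)(7.52)² = 0.1938 J.

U ≈ 194 mJ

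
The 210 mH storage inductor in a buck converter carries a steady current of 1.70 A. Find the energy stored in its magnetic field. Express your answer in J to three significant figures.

Stored magnetic energy: U = ½LI².
U = ½(0.21 H)(1.70 A)² = 0.3034 J.

U ≈ 0.303 J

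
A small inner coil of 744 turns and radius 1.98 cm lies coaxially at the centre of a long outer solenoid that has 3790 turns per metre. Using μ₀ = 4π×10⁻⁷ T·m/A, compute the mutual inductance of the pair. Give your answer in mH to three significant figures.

The outer solenoid produces a uniform field B₁ = μ₀n₁I₁ across the inner coil,
so the flux linkage is N₂Φ = N₂B₁A₂ = μ₀n₁N₂A₂·I₁, giving M = μ₀n₁N₂A₂.
A₂ = πr² = π(1.980×10^-2 m)² = 1.232×10^-3 m².
M = (4π×10⁻⁷)(3790)(744)(1.232×10^-3) = 4.364×10^-3 H.

M ≈ 4.36 mH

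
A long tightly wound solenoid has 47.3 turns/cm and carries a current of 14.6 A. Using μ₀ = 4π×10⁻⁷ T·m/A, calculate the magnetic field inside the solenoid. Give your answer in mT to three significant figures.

Inside a long solenoid, B = μ₀nI.
B = (4π×10⁻⁷)(4.730×10^3 m⁻¹)(14.6 A) = 8.678×10^-2 T.

B ≈ 86.8 mT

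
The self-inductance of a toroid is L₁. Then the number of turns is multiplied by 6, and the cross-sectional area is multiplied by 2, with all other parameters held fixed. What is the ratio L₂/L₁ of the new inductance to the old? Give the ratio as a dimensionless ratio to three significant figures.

For a toroid, L ∝ μᵣN²A/R.
L₂/L₁ = (6)^2 × (2) = 72.0.

L₂/L₁ = 72.0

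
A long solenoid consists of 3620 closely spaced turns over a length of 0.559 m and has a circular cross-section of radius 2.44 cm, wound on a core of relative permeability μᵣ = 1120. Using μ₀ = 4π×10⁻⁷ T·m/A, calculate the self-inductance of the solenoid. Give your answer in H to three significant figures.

L ≈ 61.7 H

A = πr² = π(2.440×10^-2 m)² = 1.870×10^-3 m².
For a long solenoid, L = μ₀μᵣN²A/ℓ.
L = (4π×10⁻⁷)(1120)(3620)²(1.870×10^-3)/(0.559 m) = 61.71 H.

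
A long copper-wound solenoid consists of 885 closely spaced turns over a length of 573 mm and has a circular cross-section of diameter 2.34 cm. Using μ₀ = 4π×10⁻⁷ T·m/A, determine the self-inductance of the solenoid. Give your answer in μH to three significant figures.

L ≈ 739 μH

A = π(d/2)² = π(1.170×10^-2 m)² = 4.301×10^-4 m².
For a long solenoid, L = μ₀N²A/ℓ.
L = (4π×10⁻⁷)(885)²(4.301×10^-4)/(0.573 m) = 7.387×10^-4 H.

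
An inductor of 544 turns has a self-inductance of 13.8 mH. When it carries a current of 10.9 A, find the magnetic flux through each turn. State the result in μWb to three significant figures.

From L = NΦ_B/I, the flux per turn is Φ_B = LI/N.
Φ_B = (1.380×10^-2 H)(10.9 A)/544 = 2.765×10^-4 Wb.

Φ_B ≈ 277 μWb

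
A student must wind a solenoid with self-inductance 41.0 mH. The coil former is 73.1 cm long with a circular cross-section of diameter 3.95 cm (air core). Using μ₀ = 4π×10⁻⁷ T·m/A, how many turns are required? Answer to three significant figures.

N ≈ 4410 turns

A = π(d/2)² = π(1.975×10^-2 m)² = 1.225×10^-3 m².
From L = μ₀N²A/ℓ, N = √(Lℓ / (μ₀A)).
N = √[(4.100×10^-2)(0.731) / ((4π×10⁻⁷)×1.225×10^-3)] = √(1.946×10^7) ≈ 4411.7.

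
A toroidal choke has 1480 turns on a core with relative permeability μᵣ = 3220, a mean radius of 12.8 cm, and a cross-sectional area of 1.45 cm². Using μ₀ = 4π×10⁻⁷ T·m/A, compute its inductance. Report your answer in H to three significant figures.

For a thin toroid, L = μ₀μᵣN²A/(2πR).
L = (4π×10⁻⁷)(3220)(1480)²(1.450×10^-4) / (2π×0.128 m) = 1.598 H.

L ≈ 1.60 H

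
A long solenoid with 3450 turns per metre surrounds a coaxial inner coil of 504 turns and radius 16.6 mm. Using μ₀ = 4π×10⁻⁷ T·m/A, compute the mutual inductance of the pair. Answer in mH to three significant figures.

The outer solenoid produces a uniform field B₁ = μ₀n₁I₁ across the inner coil,
so the flux linkage is N₂Φ = N₂B₁A₂ = μ₀n₁N₂A₂·I₁, giving M = μ₀n₁N₂A₂.
A₂ = πr² = π(1.660×10^-2 m)² = 8.657×10^-4 m².
M = (4π×10⁻⁷)(3450)(504)(8.657×10^-4) = 1.892×10^-3 H.

M ≈ 1.89 mH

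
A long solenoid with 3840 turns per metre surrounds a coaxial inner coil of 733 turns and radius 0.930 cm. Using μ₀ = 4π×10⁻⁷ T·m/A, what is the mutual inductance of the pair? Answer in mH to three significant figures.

M ≈ 0.961 mH

The outer solenoid produces a uniform field B₁ = μ₀n₁I₁ across the inner coil,
so the flux linkage is N₂Φ = N₂B₁A₂ = μ₀n₁N₂A₂·I₁, giving M = μ₀n₁N₂A₂.
A₂ = πr² = π(9.300×10^-3 m)² = 2.717×10^-4 m².
M = (4π×10⁻⁷)(3840)(733)(2.717×10^-4) = 9.611×10^-4 H.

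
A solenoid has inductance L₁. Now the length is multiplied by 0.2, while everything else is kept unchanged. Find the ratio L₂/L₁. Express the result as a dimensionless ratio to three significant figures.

For a solenoid, L ∝ μᵣN²A/ℓ.
L₂/L₁ = (0.2)^-1 = 5.00.

L₂/L₁ = 5.00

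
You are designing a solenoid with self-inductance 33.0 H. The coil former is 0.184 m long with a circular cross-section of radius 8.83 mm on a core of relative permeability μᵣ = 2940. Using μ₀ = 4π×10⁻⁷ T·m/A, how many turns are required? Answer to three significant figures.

N ≈ 2590 turns

A = πr² = π(8.830×10^-3 m)² = 2.449×10^-4 m².
From L = μ₀μᵣN²A/ℓ, N = √(Lℓ / (μ₀μᵣA)).
N = √[(33)(0.184) / ((4π×10⁻⁷)(2940)×2.449×10^-4)] = √(6.710×10^6) ≈ 2590.3.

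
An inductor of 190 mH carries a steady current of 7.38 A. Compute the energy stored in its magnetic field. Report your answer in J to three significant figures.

Stored magnetic energy: U = ½LI².
U = ½(0.19 H)(7.38 A)² = 5.174 J.

U ≈ 5.17 J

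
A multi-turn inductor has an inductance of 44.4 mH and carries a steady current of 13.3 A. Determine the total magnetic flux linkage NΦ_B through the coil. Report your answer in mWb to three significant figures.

From L = NΦ_B/I, the flux linkage is NΦ_B = LI.
NΦ_B = (4.440×10^-2 H)(13.3 A) = 0.5905 Wb.

NΦ_B ≈ 591 mWb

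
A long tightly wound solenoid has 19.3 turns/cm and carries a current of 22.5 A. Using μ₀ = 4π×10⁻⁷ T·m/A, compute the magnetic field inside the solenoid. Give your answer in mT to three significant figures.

Inside a long solenoid, B = μ₀nI.
B = (4π×10⁻⁷)(1.930×10^3 m⁻¹)(22.5 A) = 5.457×10^-2 T.

B ≈ 54.6 mT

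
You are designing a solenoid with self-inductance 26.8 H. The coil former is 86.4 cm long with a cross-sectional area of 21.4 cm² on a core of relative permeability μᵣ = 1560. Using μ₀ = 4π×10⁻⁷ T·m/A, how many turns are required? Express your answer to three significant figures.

A = 21.4 cm² = 2.140×10^-3 m².
From L = μ₀μᵣN²A/ℓ, N = √(Lℓ / (μ₀μᵣA)).
N = √[(26.8)(0.864) / ((4π×10⁻⁷)(1560)×2.140×10^-3)] = √(5.520×10^6) ≈ 2349.4.

N ≈ 2350 turns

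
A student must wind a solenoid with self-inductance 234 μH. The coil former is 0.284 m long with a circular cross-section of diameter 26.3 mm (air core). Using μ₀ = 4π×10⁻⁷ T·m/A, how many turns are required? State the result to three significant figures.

A = π(d/2)² = π(1.315×10^-2 m)² = 5.433×10^-4 m².
From L = μ₀N²A/ℓ, N = √(Lℓ / (μ₀A)).
N = √[(2.340×10^-4)(0.284) / ((4π×10⁻⁷)×5.433×10^-4)] = √(9.7347×10^4) ≈ 312.0.

N ≈ 312 turns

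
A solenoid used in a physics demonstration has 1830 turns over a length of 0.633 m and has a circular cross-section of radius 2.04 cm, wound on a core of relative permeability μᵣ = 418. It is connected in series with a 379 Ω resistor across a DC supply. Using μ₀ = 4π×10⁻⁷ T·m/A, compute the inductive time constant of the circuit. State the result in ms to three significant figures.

A = πr² = π(2.040×10^-2 m)² = 1.307×10^-3 m².
L = μ₀μᵣN²A/ℓ = (4π×10⁻⁷)(418)(1830)²(1.307×10^-3)/(0.633) = 3.633 H.
τ = L/R = (3.633)/(379) = 9.586×10^-3 s.

τ ≈ 9.59 ms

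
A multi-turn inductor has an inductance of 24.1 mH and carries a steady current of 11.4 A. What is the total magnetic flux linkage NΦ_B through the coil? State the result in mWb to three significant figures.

From L = NΦ_B/I, the flux linkage is NΦ_B = LI.
NΦ_B = (2.410×10^-2 H)(11.4 A) = 0.2747 Wb.

NΦ_B ≈ 275 mWb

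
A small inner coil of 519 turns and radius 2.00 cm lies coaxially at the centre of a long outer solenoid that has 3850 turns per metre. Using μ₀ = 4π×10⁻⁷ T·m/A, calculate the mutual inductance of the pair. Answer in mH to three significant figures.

The outer solenoid produces a uniform field B₁ = μ₀n₁I₁ across the inner coil,
so the flux linkage is N₂Φ = N₂B₁A₂ = μ₀n₁N₂A₂·I₁, giving M = μ₀n₁N₂A₂.
A₂ = πr² = π(2.000×10^-2 m)² = 1.257×10^-3 m².
M = (4π×10⁻⁷)(3850)(519)(1.257×10^-3) = 3.155×10^-3 H.

M ≈ 3.16 mH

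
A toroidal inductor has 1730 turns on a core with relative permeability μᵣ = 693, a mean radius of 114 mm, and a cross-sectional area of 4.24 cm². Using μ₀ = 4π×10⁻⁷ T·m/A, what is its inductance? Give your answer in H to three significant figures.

L ≈ 1.54 H

For a thin toroid, L = μ₀μᵣN²A/(2πR).
L = (4π×10⁻⁷)(693)(1730)²(4.240×10^-4) / (2π×0.114 m) = 1.543 H.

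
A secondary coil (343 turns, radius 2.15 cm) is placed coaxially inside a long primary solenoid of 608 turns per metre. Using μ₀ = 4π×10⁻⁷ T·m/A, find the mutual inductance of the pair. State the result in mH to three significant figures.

The outer solenoid produces a uniform field B₁ = μ₀n₁I₁ across the inner coil,
so the flux linkage is N₂Φ = N₂B₁A₂ = μ₀n₁N₂A₂·I₁, giving M = μ₀n₁N₂A₂.
A₂ = πr² = π(2.150×10^-2 m)² = 1.452×10^-3 m².
M = (4π×10⁻⁷)(608)(343)(1.452×10^-3) = 3.806×10^-4 H.

M ≈ 0.381 mH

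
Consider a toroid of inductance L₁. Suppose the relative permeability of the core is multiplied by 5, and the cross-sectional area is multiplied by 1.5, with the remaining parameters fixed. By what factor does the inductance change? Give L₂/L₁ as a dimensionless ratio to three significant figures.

L₂/L₁ = 7.50

For a toroid, L ∝ μᵣN²A/R.
L₂/L₁ = (5) × (1.5) = 7.50.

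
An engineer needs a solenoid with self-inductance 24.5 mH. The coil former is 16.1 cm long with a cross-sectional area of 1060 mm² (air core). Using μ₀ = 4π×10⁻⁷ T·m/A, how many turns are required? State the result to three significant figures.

N ≈ 1720 turns

A = 1060 mm² = 1.060×10^-3 m².
From L = μ₀N²A/ℓ, N = √(Lℓ / (μ₀A)).
N = √[(2.450×10^-2)(0.161) / ((4π×10⁻⁷)×1.060×10^-3)] = √(2.961×10^6) ≈ 1720.8.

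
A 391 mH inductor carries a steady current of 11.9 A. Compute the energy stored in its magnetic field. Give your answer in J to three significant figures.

Stored magnetic energy: U = ½LI².
U = ½(0.391 H)(11.9 A)² = 27.68 J.

U ≈ 27.7 J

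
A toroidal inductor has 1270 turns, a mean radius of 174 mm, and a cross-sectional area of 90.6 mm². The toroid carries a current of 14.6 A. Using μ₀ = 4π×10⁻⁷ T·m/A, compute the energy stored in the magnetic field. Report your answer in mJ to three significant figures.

U ≈ 17.9 mJ

L = μ₀N²A/(2πR) = (4π×10⁻⁷)(1270)²(9.060×10^-5)/(2π×0.174) = 1.680×10^-4 H.
U = ½LI² = ½(1.680×10^-4)(14.6)² = 1.790×10^-2 J.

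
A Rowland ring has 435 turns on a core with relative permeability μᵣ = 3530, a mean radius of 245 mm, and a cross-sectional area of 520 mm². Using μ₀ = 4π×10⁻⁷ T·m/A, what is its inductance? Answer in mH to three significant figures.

For a thin toroid, L = μ₀μᵣN²A/(2πR).
L = (4π×10⁻⁷)(3530)(435)²(5.200×10^-4) / (2π×0.245 m) = 0.2835 H.

L ≈ 284 mH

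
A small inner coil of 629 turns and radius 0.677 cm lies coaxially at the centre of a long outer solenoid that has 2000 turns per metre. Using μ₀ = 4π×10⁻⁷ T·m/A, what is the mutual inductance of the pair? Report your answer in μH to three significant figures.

M ≈ 228 μH

The outer solenoid produces a uniform field B₁ = μ₀n₁I₁ across the inner coil,
so the flux linkage is N₂Φ = N₂B₁A₂ = μ₀n₁N₂A₂·I₁, giving M = μ₀n₁N₂A₂.
A₂ = πr² = π(6.770×10^-3 m)² = 1.440×10^-4 m².
M = (4π×10⁻⁷)(2000)(629)(1.440×10^-4) = 2.276×10^-4 H.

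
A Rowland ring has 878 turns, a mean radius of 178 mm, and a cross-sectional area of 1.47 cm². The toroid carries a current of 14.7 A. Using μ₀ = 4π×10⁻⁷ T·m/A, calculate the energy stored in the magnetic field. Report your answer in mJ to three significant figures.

U ≈ 13.8 mJ

L = μ₀N²A/(2πR) = (4π×10⁻⁷)(878)²(1.470×10^-4)/(2π×0.178) = 1.273×10^-4 H.
U = ½LI² = ½(1.273×10^-4)(14.7)² = 1.376×10^-2 J.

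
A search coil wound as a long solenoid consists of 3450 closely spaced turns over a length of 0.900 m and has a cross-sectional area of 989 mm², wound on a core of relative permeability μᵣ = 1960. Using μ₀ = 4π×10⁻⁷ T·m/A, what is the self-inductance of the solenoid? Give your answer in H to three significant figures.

A = 989 mm² = 9.890×10^-4 m².
For a long solenoid, L = μ₀μᵣN²A/ℓ.
L = (4π×10⁻⁷)(1960)(3450)²(9.890×10^-4)/(0.9 m) = 32.21 H.

L ≈ 32.2 H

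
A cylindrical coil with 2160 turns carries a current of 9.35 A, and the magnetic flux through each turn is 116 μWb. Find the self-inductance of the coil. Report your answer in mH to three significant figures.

Self-inductance is defined by L = NΦ_B/I (flux linkage over current).
L = (2160)(1.160×10^-4 Wb)/(9.35 A) = 2.680×10^-2 H.

L ≈ 26.8 mH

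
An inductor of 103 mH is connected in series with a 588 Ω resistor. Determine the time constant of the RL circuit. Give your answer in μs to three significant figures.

τ ≈ 175 μs

τ = L/R = (0.103 H)/(588 Ω) = 1.752×10^-4 s.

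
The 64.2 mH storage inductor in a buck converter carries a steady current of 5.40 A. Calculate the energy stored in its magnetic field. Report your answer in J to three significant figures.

Stored magnetic energy: U = ½LI².
U = ½(6.420×10^-2 H)(5.40 A)² = 0.936 J.

U ≈ 0.936 J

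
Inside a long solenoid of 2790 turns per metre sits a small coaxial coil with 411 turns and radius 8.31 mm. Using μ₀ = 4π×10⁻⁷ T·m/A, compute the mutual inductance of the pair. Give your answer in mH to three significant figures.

M ≈ 0.313 mH

The outer solenoid produces a uniform field B₁ = μ₀n₁I₁ across the inner coil,
so the flux linkage is N₂Φ = N₂B₁A₂ = μ₀n₁N₂A₂·I₁, giving M = μ₀n₁N₂A₂.
A₂ = πr² = π(8.310×10^-3 m)² = 2.169×10^-4 m².
M = (4π×10⁻⁷)(2790)(411)(2.169×10^-4) = 3.126×10^-4 H.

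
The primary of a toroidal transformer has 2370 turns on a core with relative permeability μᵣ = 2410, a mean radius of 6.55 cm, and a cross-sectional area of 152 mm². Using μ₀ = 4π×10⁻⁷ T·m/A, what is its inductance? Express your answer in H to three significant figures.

For a thin toroid, L = μ₀μᵣN²A/(2πR).
L = (4π×10⁻⁷)(2410)(2370)²(1.520×10^-4) / (2π×6.550×10^-2 m) = 6.283 H.

L ≈ 6.28 H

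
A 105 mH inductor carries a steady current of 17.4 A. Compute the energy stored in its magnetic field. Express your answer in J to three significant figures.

U ≈ 15.9 J

Stored magnetic energy: U = ½LI².
U = ½(0.105 H)(17.4 A)² = 15.89 J.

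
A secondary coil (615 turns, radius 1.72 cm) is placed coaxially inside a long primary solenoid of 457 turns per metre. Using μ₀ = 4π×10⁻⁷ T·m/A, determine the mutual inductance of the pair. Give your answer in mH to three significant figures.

The outer solenoid produces a uniform field B₁ = μ₀n₁I₁ across the inner coil,
so the flux linkage is N₂Φ = N₂B₁A₂ = μ₀n₁N₂A₂·I₁, giving M = μ₀n₁N₂A₂.
A₂ = πr² = π(1.720×10^-2 m)² = 9.294×10^-4 m².
M = (4π×10⁻⁷)(457)(615)(9.294×10^-4) = 3.283×10^-4 H.

M ≈ 0.328 mH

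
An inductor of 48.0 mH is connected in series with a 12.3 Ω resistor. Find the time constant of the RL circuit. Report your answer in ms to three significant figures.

τ = L/R = (4.800×10^-2 H)/(12.3 Ω) = 3.902×10^-3 s.

τ ≈ 3.90 ms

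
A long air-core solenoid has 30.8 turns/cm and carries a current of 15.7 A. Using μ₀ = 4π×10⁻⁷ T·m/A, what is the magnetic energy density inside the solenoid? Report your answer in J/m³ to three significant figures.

u ≈ 1470 J/m³

B = μ₀nI = (4π×10⁻⁷)(3.080×10^3)(15.7) = 6.077×10^-2 T.
u = B²/(2μ₀) = (6.077×10^-2)²/(2×4π×10⁻⁷) = 1.469×10^3 J/m³.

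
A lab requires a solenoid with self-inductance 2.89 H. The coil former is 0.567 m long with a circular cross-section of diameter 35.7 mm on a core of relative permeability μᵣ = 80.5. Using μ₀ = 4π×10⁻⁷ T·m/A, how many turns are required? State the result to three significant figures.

A = π(d/2)² = π(1.785×10^-2 m)² = 1.001×10^-3 m².
From L = μ₀μᵣN²A/ℓ, N = √(Lℓ / (μ₀μᵣA)).
N = √[(2.89)(0.567) / ((4π×10⁻⁷)(80.5)×1.001×10^-3)] = √(1.618×10^7) ≈ 4022.8.

N ≈ 4020 turns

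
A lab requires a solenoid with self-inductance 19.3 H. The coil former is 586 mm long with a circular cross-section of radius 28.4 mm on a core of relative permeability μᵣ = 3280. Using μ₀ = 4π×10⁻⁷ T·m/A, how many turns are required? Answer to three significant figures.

A = πr² = π(2.840×10^-2 m)² = 2.534×10^-3 m².
From L = μ₀μᵣN²A/ℓ, N = √(Lℓ / (μ₀μᵣA)).
N = √[(19.3)(0.586) / ((4π×10⁻⁷)(3280)×2.534×10^-3)] = √(1.083×10^6) ≈ 1040.6.

N ≈ 1040 turns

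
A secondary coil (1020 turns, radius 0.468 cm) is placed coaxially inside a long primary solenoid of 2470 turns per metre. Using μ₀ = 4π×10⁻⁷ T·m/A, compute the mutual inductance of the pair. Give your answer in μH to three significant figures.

The outer solenoid produces a uniform field B₁ = μ₀n₁I₁ across the inner coil,
so the flux linkage is N₂Φ = N₂B₁A₂ = μ₀n₁N₂A₂·I₁, giving M = μ₀n₁N₂A₂.
A₂ = πr² = π(4.680×10^-3 m)² = 6.881×10^-5 m².
M = (4π×10⁻⁷)(2470)(1020)(6.881×10^-5) = 2.178×10^-4 H.

M ≈ 218 μH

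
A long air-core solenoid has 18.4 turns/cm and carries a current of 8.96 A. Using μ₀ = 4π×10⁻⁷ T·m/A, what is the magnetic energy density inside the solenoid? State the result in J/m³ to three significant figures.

B = μ₀nI = (4π×10⁻⁷)(1.840×10^3)(8.96) = 2.072×10^-2 T.
u = B²/(2μ₀) = (2.072×10^-2)²/(2×4π×10⁻⁷) = 170.8 J/m³.

u ≈ 171 J/m³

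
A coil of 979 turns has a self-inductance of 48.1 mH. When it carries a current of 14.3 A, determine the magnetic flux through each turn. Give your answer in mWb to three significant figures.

Φ_B ≈ 0.703 mWb

From L = NΦ_B/I, the flux per turn is Φ_B = LI/N.
Φ_B = (4.810×10^-2 H)(14.3 A)/979 = 7.026×10^-4 Wb.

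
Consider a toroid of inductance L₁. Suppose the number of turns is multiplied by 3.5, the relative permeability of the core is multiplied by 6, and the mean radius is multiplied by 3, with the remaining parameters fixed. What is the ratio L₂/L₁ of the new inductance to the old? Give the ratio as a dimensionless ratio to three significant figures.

L₂/L₁ = 24.5

For a toroid, L ∝ μᵣN²A/R.
L₂/L₁ = (3.5)^2 × (6) × (3)^-1 = 24.5.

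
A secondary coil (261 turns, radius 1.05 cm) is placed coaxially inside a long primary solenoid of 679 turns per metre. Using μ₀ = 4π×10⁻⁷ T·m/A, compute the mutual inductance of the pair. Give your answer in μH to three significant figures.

M ≈ 77.1 μH

The outer solenoid produces a uniform field B₁ = μ₀n₁I₁ across the inner coil,
so the flux linkage is N₂Φ = N₂B₁A₂ = μ₀n₁N₂A₂·I₁, giving M = μ₀n₁N₂A₂.
A₂ = πr² = π(1.050×10^-2 m)² = 3.464×10^-4 m².
M = (4π×10⁻⁷)(679)(261)(3.464×10^-4) = 7.713×10^-5 H.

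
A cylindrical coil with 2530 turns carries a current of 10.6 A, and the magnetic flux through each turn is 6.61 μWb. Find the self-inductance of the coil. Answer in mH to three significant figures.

L ≈ 1.58 mH

Self-inductance is defined by L = NΦ_B/I (flux linkage over current).
L = (2530)(6.610×10^-6 Wb)/(10.6 A) = 1.578×10^-3 H.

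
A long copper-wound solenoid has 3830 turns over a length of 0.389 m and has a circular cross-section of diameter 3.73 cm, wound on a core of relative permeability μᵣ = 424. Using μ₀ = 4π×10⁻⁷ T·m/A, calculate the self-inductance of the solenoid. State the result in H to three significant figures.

L ≈ 22.0 H

A = π(d/2)² = π(1.865×10^-2 m)² = 1.093×10^-3 m².
For a long solenoid, L = μ₀μᵣN²A/ℓ.
L = (4π×10⁻⁷)(424)(3830)²(1.093×10^-3)/(0.389 m) = 21.95 H.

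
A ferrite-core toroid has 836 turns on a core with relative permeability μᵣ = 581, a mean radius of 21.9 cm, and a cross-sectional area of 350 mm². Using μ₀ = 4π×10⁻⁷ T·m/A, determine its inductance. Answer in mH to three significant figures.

For a thin toroid, L = μ₀μᵣN²A/(2πR).
L = (4π×10⁻⁷)(581)(836)²(3.500×10^-4) / (2π×0.219 m) = 0.1298 H.

L ≈ 130 mH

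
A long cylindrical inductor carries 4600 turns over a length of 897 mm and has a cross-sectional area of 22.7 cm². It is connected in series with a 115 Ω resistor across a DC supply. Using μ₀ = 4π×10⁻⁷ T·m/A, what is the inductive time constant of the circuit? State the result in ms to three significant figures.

A = 22.7 cm² = 2.270×10^-3 m².
L = μ₀N²A/ℓ = (4π×10⁻⁷)(4600)²(2.270×10^-3)/(0.897) = 6.729×10^-2 H.
τ = L/R = (6.729×10^-2)/(115) = 5.851×10^-4 s.

τ ≈ 0.585 ms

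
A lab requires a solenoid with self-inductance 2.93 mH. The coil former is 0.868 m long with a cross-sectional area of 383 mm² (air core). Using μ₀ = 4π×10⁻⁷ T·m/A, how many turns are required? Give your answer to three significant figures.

N ≈ 2300 turns

A = 383 mm² = 3.830×10^-4 m².
From L = μ₀N²A/ℓ, N = √(Lℓ / (μ₀A)).
N = √[(2.930×10^-3)(0.868) / ((4π×10⁻⁷)×3.830×10^-4)] = √(5.284×10^6) ≈ 2298.7.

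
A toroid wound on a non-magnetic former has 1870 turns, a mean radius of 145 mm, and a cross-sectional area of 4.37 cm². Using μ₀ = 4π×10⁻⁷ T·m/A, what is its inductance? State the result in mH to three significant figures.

For a thin toroid, L = μ₀N²A/(2πR).
L = (4π×10⁻⁷)(1870)²(4.370×10^-4) / (2π×0.145 m) = 2.108×10^-3 H.

L ≈ 2.11 mH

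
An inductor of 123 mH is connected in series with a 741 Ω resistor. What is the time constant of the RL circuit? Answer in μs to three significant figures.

τ = L/R = (0.123 H)/(741 Ω) = 1.660×10^-4 s.

τ ≈ 166 μs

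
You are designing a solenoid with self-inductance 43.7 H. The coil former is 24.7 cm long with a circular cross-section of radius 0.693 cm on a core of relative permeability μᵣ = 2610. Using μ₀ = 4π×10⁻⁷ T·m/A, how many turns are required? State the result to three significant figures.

A = πr² = π(6.930×10^-3 m)² = 1.509×10^-4 m².
From L = μ₀μᵣN²A/ℓ, N = √(Lℓ / (μ₀μᵣA)).
N = √[(43.7)(0.247) / ((4π×10⁻⁷)(2610)×1.509×10^-4)] = √(2.181×10^7) ≈ 4670.4.

N ≈ 4670 turns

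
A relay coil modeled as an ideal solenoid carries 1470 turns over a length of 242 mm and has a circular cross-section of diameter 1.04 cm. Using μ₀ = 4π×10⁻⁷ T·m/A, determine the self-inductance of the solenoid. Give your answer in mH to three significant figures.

A = π(d/2)² = π(5.200×10^-3 m)² = 8.4949×10^-5 m².
For a long solenoid, L = μ₀N²A/ℓ.
L = (4π×10⁻⁷)(1470)²(8.4949×10^-5)/(0.242 m) = 9.532×10^-4 H.

L ≈ 0.953 mH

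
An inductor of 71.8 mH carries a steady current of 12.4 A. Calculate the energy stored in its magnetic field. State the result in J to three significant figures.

U ≈ 5.52 J

Stored magnetic energy: U = ½LI².
U = ½(7.180×10^-2 H)(12.4 A)² = 5.52 J.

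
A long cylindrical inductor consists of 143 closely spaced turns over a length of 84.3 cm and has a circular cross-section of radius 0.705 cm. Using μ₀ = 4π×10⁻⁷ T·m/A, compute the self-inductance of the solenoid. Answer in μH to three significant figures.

A = πr² = π(7.050×10^-3 m)² = 1.561×10^-4 m².
For a long solenoid, L = μ₀N²A/ℓ.
L = (4π×10⁻⁷)(143)²(1.561×10^-4)/(0.843 m) = 4.760×10^-6 H.

L ≈ 4.76 μH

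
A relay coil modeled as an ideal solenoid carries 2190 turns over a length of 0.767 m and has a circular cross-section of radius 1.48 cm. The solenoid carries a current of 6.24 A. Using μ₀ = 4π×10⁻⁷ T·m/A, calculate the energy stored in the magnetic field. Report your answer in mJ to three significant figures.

U ≈ 105 mJ

A = πr² = π(1.480×10^-2 m)² = 6.881×10^-4 m².
L = μ₀N²A/ℓ = (4π×10⁻⁷)(2190)²(6.881×10^-4)/(0.767) = 5.407×10^-3 H.
U = ½LI² = ½(5.407×10^-3)(6.24)² = 0.1053 J.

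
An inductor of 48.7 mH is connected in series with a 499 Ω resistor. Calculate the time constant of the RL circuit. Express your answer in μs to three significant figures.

τ = L/R = (4.870×10^-2 H)/(499 Ω) = 9.760×10^-5 s.

τ ≈ 97.6 μs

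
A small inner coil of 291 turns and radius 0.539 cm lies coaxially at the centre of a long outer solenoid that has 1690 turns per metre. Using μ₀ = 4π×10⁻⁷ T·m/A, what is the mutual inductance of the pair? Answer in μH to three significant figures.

The outer solenoid produces a uniform field B₁ = μ₀n₁I₁ across the inner coil,
so the flux linkage is N₂Φ = N₂B₁A₂ = μ₀n₁N₂A₂·I₁, giving M = μ₀n₁N₂A₂.
A₂ = πr² = π(5.390×10^-3 m)² = 9.127×10^-5 m².
M = (4π×10⁻⁷)(1690)(291)(9.127×10^-5) = 5.640×10^-5 H.

M ≈ 56.4 μH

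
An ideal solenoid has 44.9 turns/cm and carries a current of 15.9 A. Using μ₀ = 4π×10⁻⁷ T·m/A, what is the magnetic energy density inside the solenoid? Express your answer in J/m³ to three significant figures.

B = μ₀nI = (4π×10⁻⁷)(4.490×10^3)(15.9) = 8.971×10^-2 T.
u = B²/(2μ₀) = (8.971×10^-2)²/(2×4π×10⁻⁷) = 3.202×10^3 J/m³.

u ≈ 3200 J/m³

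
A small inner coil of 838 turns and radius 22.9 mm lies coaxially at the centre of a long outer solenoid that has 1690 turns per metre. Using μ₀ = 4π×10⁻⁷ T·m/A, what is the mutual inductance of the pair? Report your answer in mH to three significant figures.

M ≈ 2.93 mH

The outer solenoid produces a uniform field B₁ = μ₀n₁I₁ across the inner coil,
so the flux linkage is N₂Φ = N₂B₁A₂ = μ₀n₁N₂A₂·I₁, giving M = μ₀n₁N₂A₂.
A₂ = πr² = π(2.290×10^-2 m)² = 1.647×10^-3 m².
M = (4π×10⁻⁷)(1690)(838)(1.647×10^-3) = 2.932×10^-3 H.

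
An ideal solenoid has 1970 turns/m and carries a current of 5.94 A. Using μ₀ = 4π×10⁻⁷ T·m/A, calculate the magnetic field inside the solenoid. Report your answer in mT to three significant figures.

Inside a long solenoid, B = μ₀nI.
B = (4π×10⁻⁷)(1.970×10^3 m⁻¹)(5.94 A) = 1.470×10^-2 T.

B ≈ 14.7 mT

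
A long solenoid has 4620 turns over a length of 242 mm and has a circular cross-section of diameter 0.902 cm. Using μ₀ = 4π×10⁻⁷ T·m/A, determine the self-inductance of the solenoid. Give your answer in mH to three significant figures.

L ≈ 7.08 mH

A = π(d/2)² = π(4.510×10^-3 m)² = 6.390×10^-5 m².
For a long solenoid, L = μ₀N²A/ℓ.
L = (4π×10⁻⁷)(4620)²(6.390×10^-5)/(0.242 m) = 7.082×10^-3 H.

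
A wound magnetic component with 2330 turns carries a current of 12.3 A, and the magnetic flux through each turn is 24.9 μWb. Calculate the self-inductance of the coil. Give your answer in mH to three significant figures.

Self-inductance is defined by L = NΦ_B/I (flux linkage over current).
L = (2330)(2.490×10^-5 Wb)/(12.3 A) = 4.717×10^-3 H.

L ≈ 4.72 mH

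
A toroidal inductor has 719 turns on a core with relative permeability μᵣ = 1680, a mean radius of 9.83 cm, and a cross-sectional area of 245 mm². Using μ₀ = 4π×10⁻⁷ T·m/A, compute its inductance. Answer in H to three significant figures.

For a thin toroid, L = μ₀μᵣN²A/(2πR).
L = (4π×10⁻⁷)(1680)(719)²(2.450×10^-4) / (2π×9.830×10^-2 m) = 0.4329 H.

L ≈ 0.433 H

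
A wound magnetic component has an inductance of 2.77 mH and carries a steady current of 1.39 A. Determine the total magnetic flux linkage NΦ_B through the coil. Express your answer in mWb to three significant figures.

NΦ_B ≈ 3.85 mWb

From L = NΦ_B/I, the flux linkage is NΦ_B = LI.
NΦ_B = (2.770×10^-3 H)(1.39 A) = 3.850×10^-3 Wb.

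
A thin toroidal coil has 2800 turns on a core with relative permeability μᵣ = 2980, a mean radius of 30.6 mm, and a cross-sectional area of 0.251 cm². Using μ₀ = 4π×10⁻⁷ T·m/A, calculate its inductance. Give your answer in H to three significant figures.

For a thin toroid, L = μ₀μᵣN²A/(2πR).
L = (4π×10⁻⁷)(2980)(2800)²(2.510×10^-5) / (2π×3.060×10^-2 m) = 3.833 H.

L ≈ 3.83 H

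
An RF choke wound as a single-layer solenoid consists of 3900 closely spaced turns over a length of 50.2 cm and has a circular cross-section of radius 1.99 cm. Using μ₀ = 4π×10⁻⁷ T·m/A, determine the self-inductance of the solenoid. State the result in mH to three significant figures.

L ≈ 47.4 mH

A = πr² = π(1.990×10^-2 m)² = 1.244×10^-3 m².
For a long solenoid, L = μ₀N²A/ℓ.
L = (4π×10⁻⁷)(3900)²(1.244×10^-3)/(0.502 m) = 4.737×10^-2 H.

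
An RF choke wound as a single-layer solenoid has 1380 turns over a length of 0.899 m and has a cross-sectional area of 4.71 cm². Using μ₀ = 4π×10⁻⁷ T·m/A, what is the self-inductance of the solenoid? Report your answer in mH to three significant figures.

A = 4.71 cm² = 4.710×10^-4 m².
For a long solenoid, L = μ₀N²A/ℓ.
L = (4π×10⁻⁷)(1380)²(4.710×10^-4)/(0.899 m) = 1.254×10^-3 H.

L ≈ 1.25 mH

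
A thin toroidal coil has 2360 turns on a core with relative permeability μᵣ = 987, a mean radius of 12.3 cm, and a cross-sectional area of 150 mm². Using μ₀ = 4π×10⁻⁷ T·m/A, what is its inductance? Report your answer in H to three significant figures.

L ≈ 1.34 H

For a thin toroid, L = μ₀μᵣN²A/(2πR).
L = (4π×10⁻⁷)(987)(2360)²(1.500×10^-4) / (2π×0.123 m) = 1.341 H.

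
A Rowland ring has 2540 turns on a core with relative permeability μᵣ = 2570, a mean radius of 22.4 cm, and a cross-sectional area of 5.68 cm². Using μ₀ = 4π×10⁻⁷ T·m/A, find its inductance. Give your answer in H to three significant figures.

L ≈ 8.41 H

For a thin toroid, L = μ₀μᵣN²A/(2πR).
L = (4π×10⁻⁷)(2570)(2540)²(5.680×10^-4) / (2π×0.224 m) = 8.409 H.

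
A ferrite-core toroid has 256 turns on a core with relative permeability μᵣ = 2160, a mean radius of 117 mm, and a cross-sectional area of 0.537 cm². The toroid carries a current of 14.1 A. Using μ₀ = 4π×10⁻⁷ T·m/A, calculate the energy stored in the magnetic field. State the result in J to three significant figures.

U ≈ 1.29 J

L = μ₀μᵣN²A/(2πR) = (4π×10⁻⁷)(2160)(256)²(5.370×10^-5)/(2π×0.117) = 1.299×10^-2 H.
U = ½LI² = ½(1.299×10^-2)(14.1)² = 1.292 J.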